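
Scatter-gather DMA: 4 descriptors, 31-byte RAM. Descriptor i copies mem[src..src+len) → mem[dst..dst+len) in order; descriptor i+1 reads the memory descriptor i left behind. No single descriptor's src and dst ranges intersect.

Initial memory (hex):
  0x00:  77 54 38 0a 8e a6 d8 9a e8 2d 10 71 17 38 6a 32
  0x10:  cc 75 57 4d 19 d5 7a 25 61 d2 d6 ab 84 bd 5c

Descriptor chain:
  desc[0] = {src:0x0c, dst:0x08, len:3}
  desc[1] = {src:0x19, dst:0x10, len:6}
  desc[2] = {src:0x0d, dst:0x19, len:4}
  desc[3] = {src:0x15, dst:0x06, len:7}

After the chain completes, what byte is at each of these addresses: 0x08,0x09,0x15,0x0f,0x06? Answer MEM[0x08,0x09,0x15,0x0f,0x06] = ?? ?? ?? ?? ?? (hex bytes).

  after D0: wrote 3B at 0x08 = 17386a
  after D1: wrote 6B at 0x10 = d2d6ab84bd5c
  after D2: wrote 4B at 0x19 = 386a32d2
  after D3: wrote 7B at 0x06 = 5c7a2561386a32
query mem[0x08]=0x25, mem[0x09]=0x61, mem[0x15]=0x5c, mem[0x0f]=0x32, mem[0x06]=0x5c

MEM[0x08,0x09,0x15,0x0f,0x06] = 25 61 5c 32 5c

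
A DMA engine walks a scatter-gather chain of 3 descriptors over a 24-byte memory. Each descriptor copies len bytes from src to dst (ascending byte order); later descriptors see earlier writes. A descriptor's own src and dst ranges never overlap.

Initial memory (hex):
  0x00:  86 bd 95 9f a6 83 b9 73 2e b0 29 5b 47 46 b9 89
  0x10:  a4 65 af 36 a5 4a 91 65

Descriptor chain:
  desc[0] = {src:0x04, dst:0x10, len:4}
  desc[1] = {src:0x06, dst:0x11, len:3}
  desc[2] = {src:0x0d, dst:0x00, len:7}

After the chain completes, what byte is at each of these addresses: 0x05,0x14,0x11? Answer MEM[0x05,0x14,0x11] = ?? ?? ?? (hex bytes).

  after D0: wrote 4B at 0x10 = a683b973
  after D1: wrote 3B at 0x11 = b9732e
  after D2: wrote 7B at 0x00 = 46b989a6b9732e
query mem[0x05]=0x73, mem[0x14]=0xa5, mem[0x11]=0xb9

MEM[0x05,0x14,0x11] = 73 a5 b9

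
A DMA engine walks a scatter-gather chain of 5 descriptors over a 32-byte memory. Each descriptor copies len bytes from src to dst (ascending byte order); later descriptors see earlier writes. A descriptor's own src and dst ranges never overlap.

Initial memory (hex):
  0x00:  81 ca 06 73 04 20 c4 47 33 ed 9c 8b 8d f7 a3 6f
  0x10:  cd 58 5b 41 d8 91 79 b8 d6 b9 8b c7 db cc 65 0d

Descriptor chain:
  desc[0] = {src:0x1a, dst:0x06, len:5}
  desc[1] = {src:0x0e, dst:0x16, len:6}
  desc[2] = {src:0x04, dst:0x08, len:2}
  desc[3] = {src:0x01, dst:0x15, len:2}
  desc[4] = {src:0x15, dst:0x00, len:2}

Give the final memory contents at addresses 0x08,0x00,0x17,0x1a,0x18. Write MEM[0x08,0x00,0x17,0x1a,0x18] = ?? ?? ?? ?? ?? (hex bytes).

MEM[0x08,0x00,0x17,0x1a,0x18] = 04 ca 6f 5b cd

D0: mem[0x06..0x0a] <- [8b c7 db cc 65]
D1: mem[0x16..0x1b] <- [a3 6f cd 58 5b 41]
D2: mem[0x08..0x09] <- [04 20]
D3: mem[0x15..0x16] <- [ca 06]
D4: mem[0x00..0x01] <- [ca 06]
query mem[0x08]=0x04, mem[0x00]=0xca, mem[0x17]=0x6f, mem[0x1a]=0x5b, mem[0x18]=0xcd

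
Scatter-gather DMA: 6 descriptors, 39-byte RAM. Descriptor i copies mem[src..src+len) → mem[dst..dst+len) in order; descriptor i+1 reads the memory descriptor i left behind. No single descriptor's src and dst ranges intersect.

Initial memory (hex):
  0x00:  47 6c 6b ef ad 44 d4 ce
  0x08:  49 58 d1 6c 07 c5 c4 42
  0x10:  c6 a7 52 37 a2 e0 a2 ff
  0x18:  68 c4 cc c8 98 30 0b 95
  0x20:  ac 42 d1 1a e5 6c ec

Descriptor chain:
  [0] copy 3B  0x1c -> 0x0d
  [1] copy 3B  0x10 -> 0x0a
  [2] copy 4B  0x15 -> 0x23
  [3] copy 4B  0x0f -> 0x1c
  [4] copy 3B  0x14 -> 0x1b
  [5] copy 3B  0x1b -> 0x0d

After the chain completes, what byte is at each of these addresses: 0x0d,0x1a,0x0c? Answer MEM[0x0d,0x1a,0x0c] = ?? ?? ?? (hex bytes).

MEM[0x0d,0x1a,0x0c] = a2 cc 52

#0 dst[0x0d+3] := {0x98,0x30,0x0b}
#1 dst[0x0a+3] := {0xc6,0xa7,0x52}
#2 dst[0x23+4] := {0xe0,0xa2,0xff,0x68}
#3 dst[0x1c+4] := {0x0b,0xc6,0xa7,0x52}
#4 dst[0x1b+3] := {0xa2,0xe0,0xa2}
#5 dst[0x0d+3] := {0xa2,0xe0,0xa2}
query mem[0x0d]=0xa2, mem[0x1a]=0xcc, mem[0x0c]=0x52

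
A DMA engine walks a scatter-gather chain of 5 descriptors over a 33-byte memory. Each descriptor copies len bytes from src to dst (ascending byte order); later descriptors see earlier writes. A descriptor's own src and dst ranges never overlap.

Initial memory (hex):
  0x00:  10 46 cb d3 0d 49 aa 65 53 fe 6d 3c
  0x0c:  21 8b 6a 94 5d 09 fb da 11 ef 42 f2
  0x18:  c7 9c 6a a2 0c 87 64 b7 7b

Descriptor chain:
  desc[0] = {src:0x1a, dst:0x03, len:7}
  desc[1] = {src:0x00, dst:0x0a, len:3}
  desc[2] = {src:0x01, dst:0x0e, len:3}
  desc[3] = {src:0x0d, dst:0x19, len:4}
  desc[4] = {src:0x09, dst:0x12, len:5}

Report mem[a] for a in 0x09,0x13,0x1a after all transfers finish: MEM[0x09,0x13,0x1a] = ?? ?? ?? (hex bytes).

D0: mem[0x03..0x09] <- [6a a2 0c 87 64 b7 7b]
D1: mem[0x0a..0x0c] <- [10 46 cb]
D2: mem[0x0e..0x10] <- [46 cb 6a]
D3: mem[0x19..0x1c] <- [8b 46 cb 6a]
D4: mem[0x12..0x16] <- [7b 10 46 cb 8b]
query mem[0x09]=0x7b, mem[0x13]=0x10, mem[0x1a]=0x46

MEM[0x09,0x13,0x1a] = 7b 10 46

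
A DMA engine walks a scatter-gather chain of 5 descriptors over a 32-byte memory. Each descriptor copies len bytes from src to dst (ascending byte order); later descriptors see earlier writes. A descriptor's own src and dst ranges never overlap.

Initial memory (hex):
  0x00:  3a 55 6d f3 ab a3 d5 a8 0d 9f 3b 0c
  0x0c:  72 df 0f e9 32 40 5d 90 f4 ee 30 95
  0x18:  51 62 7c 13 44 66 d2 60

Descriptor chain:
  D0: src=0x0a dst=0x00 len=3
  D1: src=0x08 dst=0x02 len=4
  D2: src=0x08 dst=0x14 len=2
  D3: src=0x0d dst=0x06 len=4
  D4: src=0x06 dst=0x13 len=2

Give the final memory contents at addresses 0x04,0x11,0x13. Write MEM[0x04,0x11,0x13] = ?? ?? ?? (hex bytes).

MEM[0x04,0x11,0x13] = 3b 40 df

[0] 0x0a->0x00 len=3 : 3b 0c 72
[1] 0x08->0x02 len=4 : 0d 9f 3b 0c
[2] 0x08->0x14 len=2 : 0d 9f
[3] 0x0d->0x06 len=4 : df 0f e9 32
[4] 0x06->0x13 len=2 : df 0f
query mem[0x04]=0x3b, mem[0x11]=0x40, mem[0x13]=0xdf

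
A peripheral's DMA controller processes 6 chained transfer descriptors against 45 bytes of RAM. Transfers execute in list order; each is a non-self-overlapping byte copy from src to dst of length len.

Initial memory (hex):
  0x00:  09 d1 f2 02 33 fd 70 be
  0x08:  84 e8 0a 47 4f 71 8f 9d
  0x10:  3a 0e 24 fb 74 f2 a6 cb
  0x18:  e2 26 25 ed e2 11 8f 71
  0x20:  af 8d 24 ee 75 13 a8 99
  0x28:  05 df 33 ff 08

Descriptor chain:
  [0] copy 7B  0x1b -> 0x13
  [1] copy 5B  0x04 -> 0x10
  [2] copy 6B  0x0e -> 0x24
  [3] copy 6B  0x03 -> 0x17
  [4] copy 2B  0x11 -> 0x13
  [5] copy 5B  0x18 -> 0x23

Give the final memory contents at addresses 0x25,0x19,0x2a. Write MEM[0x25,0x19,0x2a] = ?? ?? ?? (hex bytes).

MEM[0x25,0x19,0x2a] = 70 fd 33

[0] 0x1b->0x13 len=7 : ed e2 11 8f 71 af 8d
[1] 0x04->0x10 len=5 : 33 fd 70 be 84
[2] 0x0e->0x24 len=6 : 8f 9d 33 fd 70 be
[3] 0x03->0x17 len=6 : 02 33 fd 70 be 84
[4] 0x11->0x13 len=2 : fd 70
[5] 0x18->0x23 len=5 : 33 fd 70 be 84
query mem[0x25]=0x70, mem[0x19]=0xfd, mem[0x2a]=0x33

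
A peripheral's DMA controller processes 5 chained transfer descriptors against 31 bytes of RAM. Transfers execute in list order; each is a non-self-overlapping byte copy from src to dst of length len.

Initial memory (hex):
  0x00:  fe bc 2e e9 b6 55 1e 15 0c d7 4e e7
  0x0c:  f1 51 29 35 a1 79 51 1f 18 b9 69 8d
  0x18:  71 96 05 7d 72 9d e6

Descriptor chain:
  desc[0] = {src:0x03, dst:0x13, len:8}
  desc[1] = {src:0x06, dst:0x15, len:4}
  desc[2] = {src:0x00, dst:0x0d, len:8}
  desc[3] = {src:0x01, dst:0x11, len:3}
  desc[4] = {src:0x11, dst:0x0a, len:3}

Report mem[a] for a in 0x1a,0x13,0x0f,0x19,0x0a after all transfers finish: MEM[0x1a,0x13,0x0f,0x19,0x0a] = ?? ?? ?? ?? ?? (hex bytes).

[0] 0x03->0x13 len=8 : e9 b6 55 1e 15 0c d7 4e
[1] 0x06->0x15 len=4 : 1e 15 0c d7
[2] 0x00->0x0d len=8 : fe bc 2e e9 b6 55 1e 15
[3] 0x01->0x11 len=3 : bc 2e e9
[4] 0x11->0x0a len=3 : bc 2e e9
query mem[0x1a]=0x4e, mem[0x13]=0xe9, mem[0x0f]=0x2e, mem[0x19]=0xd7, mem[0x0a]=0xbc

MEM[0x1a,0x13,0x0f,0x19,0x0a] = 4e e9 2e d7 bc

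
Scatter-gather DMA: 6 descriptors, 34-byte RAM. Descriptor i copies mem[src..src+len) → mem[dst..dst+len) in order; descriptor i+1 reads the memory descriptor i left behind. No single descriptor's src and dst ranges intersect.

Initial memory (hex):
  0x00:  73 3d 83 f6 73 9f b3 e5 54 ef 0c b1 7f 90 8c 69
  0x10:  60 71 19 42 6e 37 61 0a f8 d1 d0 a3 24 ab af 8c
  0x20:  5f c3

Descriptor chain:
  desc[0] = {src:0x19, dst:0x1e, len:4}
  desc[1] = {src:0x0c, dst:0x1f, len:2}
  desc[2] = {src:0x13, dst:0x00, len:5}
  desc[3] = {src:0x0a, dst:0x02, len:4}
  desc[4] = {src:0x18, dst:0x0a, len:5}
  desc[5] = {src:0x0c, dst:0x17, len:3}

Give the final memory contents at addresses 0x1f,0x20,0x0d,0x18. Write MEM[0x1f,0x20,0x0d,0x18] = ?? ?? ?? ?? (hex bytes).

MEM[0x1f,0x20,0x0d,0x18] = 7f 90 a3 a3

D0: mem[0x1e..0x21] <- [d1 d0 a3 24]
D1: mem[0x1f..0x20] <- [7f 90]
D2: mem[0x00..0x04] <- [42 6e 37 61 0a]
D3: mem[0x02..0x05] <- [0c b1 7f 90]
D4: mem[0x0a..0x0e] <- [f8 d1 d0 a3 24]
D5: mem[0x17..0x19] <- [d0 a3 24]
query mem[0x1f]=0x7f, mem[0x20]=0x90, mem[0x0d]=0xa3, mem[0x18]=0xa3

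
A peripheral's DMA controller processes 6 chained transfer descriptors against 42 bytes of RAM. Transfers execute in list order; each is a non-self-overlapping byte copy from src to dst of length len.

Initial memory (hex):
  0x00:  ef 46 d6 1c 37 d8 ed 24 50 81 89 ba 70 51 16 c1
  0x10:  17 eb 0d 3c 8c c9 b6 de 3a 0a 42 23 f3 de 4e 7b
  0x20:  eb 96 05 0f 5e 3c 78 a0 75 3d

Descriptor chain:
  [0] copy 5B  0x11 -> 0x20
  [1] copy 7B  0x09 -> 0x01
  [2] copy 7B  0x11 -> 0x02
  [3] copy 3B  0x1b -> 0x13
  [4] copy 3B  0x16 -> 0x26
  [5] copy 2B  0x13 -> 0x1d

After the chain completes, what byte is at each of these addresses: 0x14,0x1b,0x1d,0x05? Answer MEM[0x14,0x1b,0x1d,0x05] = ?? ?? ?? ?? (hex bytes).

MEM[0x14,0x1b,0x1d,0x05] = f3 23 23 8c

  after D0: wrote 5B at 0x20 = eb0d3c8cc9
  after D1: wrote 7B at 0x01 = 8189ba705116c1
  after D2: wrote 7B at 0x02 = eb0d3c8cc9b6de
  after D3: wrote 3B at 0x13 = 23f3de
  after D4: wrote 3B at 0x26 = b6de3a
  after D5: wrote 2B at 0x1d = 23f3
query mem[0x14]=0xf3, mem[0x1b]=0x23, mem[0x1d]=0x23, mem[0x05]=0x8c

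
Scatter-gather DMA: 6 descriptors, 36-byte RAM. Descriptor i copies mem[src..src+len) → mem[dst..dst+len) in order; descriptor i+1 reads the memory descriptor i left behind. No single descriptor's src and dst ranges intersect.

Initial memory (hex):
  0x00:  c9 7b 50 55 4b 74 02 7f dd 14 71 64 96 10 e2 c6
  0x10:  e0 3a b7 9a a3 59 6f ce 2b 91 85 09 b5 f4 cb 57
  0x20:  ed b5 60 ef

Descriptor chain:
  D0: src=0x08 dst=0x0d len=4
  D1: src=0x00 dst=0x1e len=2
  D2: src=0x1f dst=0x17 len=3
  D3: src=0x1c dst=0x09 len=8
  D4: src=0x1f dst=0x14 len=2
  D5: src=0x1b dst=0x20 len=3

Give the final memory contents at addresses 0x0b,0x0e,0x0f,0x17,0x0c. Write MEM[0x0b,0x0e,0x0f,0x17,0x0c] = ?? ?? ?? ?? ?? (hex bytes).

  after D0: wrote 4B at 0x0d = dd147164
  after D1: wrote 2B at 0x1e = c97b
  after D2: wrote 3B at 0x17 = 7bedb5
  after D3: wrote 8B at 0x09 = b5f4c97bedb560ef
  after D4: wrote 2B at 0x14 = 7bed
  after D5: wrote 3B at 0x20 = 09b5f4
query mem[0x0b]=0xc9, mem[0x0e]=0xb5, mem[0x0f]=0x60, mem[0x17]=0x7b, mem[0x0c]=0x7b

MEM[0x0b,0x0e,0x0f,0x17,0x0c] = c9 b5 60 7b 7b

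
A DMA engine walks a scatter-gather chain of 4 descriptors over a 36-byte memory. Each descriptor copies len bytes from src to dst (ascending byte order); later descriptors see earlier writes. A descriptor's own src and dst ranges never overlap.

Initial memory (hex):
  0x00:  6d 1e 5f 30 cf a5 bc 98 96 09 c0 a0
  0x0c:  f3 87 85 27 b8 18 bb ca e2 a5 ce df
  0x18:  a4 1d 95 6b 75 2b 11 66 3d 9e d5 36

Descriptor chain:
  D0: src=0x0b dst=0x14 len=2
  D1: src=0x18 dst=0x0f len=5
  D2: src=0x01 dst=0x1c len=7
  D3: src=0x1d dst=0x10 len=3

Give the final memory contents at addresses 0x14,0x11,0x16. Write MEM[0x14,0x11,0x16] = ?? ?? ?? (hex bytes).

MEM[0x14,0x11,0x16] = a0 30 ce

  after D0: wrote 2B at 0x14 = a0f3
  after D1: wrote 5B at 0x0f = a41d956b75
  after D2: wrote 7B at 0x1c = 1e5f30cfa5bc98
  after D3: wrote 3B at 0x10 = 5f30cf
query mem[0x14]=0xa0, mem[0x11]=0x30, mem[0x16]=0xce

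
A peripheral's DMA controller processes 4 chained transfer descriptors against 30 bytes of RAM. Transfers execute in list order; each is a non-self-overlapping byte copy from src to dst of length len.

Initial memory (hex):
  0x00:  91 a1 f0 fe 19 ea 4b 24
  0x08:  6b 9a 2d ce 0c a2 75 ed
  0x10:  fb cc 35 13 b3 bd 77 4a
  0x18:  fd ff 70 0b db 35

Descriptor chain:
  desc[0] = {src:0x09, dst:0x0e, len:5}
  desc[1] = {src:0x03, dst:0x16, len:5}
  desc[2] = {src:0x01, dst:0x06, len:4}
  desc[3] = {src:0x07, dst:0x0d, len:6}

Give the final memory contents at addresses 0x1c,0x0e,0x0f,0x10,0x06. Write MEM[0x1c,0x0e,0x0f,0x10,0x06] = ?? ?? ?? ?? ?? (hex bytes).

[0] 0x09->0x0e len=5 : 9a 2d ce 0c a2
[1] 0x03->0x16 len=5 : fe 19 ea 4b 24
[2] 0x01->0x06 len=4 : a1 f0 fe 19
[3] 0x07->0x0d len=6 : f0 fe 19 2d ce 0c
query mem[0x1c]=0xdb, mem[0x0e]=0xfe, mem[0x0f]=0x19, mem[0x10]=0x2d, mem[0x06]=0xa1

MEM[0x1c,0x0e,0x0f,0x10,0x06] = db fe 19 2d a1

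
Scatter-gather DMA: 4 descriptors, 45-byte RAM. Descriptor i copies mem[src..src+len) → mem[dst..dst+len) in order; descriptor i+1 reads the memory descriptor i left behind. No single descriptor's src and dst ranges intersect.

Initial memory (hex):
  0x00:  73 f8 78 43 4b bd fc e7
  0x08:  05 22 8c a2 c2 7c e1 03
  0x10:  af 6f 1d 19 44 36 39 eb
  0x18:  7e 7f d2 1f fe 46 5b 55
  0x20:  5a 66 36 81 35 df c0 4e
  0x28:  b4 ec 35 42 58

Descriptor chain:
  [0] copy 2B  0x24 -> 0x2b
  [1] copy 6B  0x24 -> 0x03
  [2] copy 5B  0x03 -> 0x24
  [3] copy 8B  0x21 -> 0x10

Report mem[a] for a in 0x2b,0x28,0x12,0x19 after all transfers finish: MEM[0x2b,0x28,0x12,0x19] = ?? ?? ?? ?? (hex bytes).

MEM[0x2b,0x28,0x12,0x19] = 35 b4 81 7f

#0 dst[0x2b+2] := {0x35,0xdf}
#1 dst[0x03+6] := {0x35,0xdf,0xc0,0x4e,0xb4,0xec}
#2 dst[0x24+5] := {0x35,0xdf,0xc0,0x4e,0xb4}
#3 dst[0x10+8] := {0x66,0x36,0x81,0x35,0xdf,0xc0,0x4e,0xb4}
query mem[0x2b]=0x35, mem[0x28]=0xb4, mem[0x12]=0x81, mem[0x19]=0x7f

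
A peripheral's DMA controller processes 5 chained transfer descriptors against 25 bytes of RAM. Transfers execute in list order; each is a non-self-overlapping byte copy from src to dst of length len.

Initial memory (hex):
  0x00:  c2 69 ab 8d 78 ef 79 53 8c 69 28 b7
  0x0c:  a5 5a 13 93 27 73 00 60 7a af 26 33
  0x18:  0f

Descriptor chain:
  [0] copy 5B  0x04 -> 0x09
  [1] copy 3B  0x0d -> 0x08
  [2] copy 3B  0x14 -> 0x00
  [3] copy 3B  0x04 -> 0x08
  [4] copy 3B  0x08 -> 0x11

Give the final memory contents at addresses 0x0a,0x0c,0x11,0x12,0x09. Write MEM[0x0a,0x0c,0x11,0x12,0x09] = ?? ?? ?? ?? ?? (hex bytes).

MEM[0x0a,0x0c,0x11,0x12,0x09] = 79 53 78 ef ef

#0 dst[0x09+5] := {0x78,0xef,0x79,0x53,0x8c}
#1 dst[0x08+3] := {0x8c,0x13,0x93}
#2 dst[0x00+3] := {0x7a,0xaf,0x26}
#3 dst[0x08+3] := {0x78,0xef,0x79}
#4 dst[0x11+3] := {0x78,0xef,0x79}
query mem[0x0a]=0x79, mem[0x0c]=0x53, mem[0x11]=0x78, mem[0x12]=0xef, mem[0x09]=0xef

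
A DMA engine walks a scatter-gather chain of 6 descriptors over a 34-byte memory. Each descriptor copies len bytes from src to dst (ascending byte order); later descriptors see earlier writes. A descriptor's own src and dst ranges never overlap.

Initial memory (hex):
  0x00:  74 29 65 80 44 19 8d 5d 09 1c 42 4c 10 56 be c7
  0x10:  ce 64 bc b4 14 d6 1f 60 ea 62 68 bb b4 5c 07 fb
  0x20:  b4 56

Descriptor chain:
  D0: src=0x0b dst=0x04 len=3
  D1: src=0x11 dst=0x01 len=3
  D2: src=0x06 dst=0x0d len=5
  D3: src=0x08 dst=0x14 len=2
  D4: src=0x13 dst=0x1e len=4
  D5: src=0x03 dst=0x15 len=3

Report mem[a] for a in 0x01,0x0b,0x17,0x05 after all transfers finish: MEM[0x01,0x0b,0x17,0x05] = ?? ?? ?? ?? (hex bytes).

[0] 0x0b->0x04 len=3 : 4c 10 56
[1] 0x11->0x01 len=3 : 64 bc b4
[2] 0x06->0x0d len=5 : 56 5d 09 1c 42
[3] 0x08->0x14 len=2 : 09 1c
[4] 0x13->0x1e len=4 : b4 09 1c 1f
[5] 0x03->0x15 len=3 : b4 4c 10
query mem[0x01]=0x64, mem[0x0b]=0x4c, mem[0x17]=0x10, mem[0x05]=0x10

MEM[0x01,0x0b,0x17,0x05] = 64 4c 10 10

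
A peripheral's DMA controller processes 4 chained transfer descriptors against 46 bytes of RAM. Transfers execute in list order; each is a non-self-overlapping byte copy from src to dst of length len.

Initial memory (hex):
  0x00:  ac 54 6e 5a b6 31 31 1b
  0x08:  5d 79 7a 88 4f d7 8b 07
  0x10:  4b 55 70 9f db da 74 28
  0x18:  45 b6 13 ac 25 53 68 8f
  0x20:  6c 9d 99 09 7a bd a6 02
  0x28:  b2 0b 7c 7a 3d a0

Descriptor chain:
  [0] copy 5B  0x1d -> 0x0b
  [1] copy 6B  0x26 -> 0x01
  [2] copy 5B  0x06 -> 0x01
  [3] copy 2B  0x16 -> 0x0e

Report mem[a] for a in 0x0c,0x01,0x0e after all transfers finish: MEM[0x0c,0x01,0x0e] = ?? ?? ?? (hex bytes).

MEM[0x0c,0x01,0x0e] = 68 7a 74

  after D0: wrote 5B at 0x0b = 53688f6c9d
  after D1: wrote 6B at 0x01 = a602b20b7c7a
  after D2: wrote 5B at 0x01 = 7a1b5d797a
  after D3: wrote 2B at 0x0e = 7428
query mem[0x0c]=0x68, mem[0x01]=0x7a, mem[0x0e]=0x74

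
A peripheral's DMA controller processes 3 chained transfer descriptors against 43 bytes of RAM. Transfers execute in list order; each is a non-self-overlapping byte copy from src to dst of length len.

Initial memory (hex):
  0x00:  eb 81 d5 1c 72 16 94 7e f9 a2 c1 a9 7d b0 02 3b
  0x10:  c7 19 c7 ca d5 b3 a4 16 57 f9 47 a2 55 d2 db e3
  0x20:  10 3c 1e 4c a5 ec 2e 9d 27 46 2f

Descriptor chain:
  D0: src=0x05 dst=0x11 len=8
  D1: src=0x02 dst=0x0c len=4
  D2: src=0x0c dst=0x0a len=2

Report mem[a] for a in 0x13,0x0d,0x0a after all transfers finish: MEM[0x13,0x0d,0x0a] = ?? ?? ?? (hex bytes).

D0: mem[0x11..0x18] <- [16 94 7e f9 a2 c1 a9 7d]
D1: mem[0x0c..0x0f] <- [d5 1c 72 16]
D2: mem[0x0a..0x0b] <- [d5 1c]
query mem[0x13]=0x7e, mem[0x0d]=0x1c, mem[0x0a]=0xd5

MEM[0x13,0x0d,0x0a] = 7e 1c d5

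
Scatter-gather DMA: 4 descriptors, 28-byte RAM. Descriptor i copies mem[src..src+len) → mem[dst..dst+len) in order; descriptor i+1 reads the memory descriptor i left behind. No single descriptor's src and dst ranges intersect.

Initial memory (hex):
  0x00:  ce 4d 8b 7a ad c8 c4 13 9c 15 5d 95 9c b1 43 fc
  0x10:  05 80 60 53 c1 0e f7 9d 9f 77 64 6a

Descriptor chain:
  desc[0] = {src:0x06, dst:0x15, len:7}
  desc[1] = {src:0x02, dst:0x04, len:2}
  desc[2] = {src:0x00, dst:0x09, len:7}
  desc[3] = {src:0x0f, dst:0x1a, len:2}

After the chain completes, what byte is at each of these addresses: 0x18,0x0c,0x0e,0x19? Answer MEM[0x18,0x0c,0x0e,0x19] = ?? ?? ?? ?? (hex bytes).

#0 dst[0x15+7] := {0xc4,0x13,0x9c,0x15,0x5d,0x95,0x9c}
#1 dst[0x04+2] := {0x8b,0x7a}
#2 dst[0x09+7] := {0xce,0x4d,0x8b,0x7a,0x8b,0x7a,0xc4}
#3 dst[0x1a+2] := {0xc4,0x05}
query mem[0x18]=0x15, mem[0x0c]=0x7a, mem[0x0e]=0x7a, mem[0x19]=0x5d

MEM[0x18,0x0c,0x0e,0x19] = 15 7a 7a 5d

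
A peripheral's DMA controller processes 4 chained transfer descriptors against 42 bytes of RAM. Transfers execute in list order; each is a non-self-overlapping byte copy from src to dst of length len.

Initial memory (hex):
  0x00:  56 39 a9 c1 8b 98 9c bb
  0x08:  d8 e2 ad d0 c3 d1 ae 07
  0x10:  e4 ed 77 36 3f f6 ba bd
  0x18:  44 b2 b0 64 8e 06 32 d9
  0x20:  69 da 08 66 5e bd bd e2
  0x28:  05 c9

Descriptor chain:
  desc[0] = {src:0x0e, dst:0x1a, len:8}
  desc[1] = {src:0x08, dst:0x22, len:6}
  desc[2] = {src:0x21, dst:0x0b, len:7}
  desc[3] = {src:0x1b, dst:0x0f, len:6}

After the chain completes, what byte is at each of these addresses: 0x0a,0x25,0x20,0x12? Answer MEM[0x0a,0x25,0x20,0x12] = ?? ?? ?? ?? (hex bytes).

D0: mem[0x1a..0x21] <- [ae 07 e4 ed 77 36 3f f6]
D1: mem[0x22..0x27] <- [d8 e2 ad d0 c3 d1]
D2: mem[0x0b..0x11] <- [f6 d8 e2 ad d0 c3 d1]
D3: mem[0x0f..0x14] <- [07 e4 ed 77 36 3f]
query mem[0x0a]=0xad, mem[0x25]=0xd0, mem[0x20]=0x3f, mem[0x12]=0x77

MEM[0x0a,0x25,0x20,0x12] = ad d0 3f 77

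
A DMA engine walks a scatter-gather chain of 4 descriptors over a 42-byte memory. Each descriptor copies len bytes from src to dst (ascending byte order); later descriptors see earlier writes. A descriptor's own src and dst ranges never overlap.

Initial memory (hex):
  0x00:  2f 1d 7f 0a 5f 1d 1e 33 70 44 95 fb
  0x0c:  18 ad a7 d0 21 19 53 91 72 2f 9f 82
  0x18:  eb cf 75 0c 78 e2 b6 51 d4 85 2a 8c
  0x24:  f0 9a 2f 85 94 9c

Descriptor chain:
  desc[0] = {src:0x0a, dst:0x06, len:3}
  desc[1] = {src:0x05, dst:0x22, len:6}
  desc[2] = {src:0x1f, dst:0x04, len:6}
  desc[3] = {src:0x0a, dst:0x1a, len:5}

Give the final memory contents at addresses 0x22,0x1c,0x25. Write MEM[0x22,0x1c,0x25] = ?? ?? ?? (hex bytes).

MEM[0x22,0x1c,0x25] = 1d 18 18

[0] 0x0a->0x06 len=3 : 95 fb 18
[1] 0x05->0x22 len=6 : 1d 95 fb 18 44 95
[2] 0x1f->0x04 len=6 : 51 d4 85 1d 95 fb
[3] 0x0a->0x1a len=5 : 95 fb 18 ad a7
query mem[0x22]=0x1d, mem[0x1c]=0x18, mem[0x25]=0x18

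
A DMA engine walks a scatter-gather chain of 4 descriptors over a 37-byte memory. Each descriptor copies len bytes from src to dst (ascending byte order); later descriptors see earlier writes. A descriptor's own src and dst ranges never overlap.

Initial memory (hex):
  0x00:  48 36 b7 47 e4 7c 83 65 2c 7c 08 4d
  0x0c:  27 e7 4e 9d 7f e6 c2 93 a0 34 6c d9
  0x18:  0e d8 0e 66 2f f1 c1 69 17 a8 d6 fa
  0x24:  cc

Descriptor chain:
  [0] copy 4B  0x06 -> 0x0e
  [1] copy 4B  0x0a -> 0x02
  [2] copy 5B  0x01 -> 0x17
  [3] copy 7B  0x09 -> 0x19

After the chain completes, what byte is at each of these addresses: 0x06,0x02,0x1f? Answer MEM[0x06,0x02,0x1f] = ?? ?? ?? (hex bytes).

MEM[0x06,0x02,0x1f] = 83 08 65

[0] 0x06->0x0e len=4 : 83 65 2c 7c
[1] 0x0a->0x02 len=4 : 08 4d 27 e7
[2] 0x01->0x17 len=5 : 36 08 4d 27 e7
[3] 0x09->0x19 len=7 : 7c 08 4d 27 e7 83 65
query mem[0x06]=0x83, mem[0x02]=0x08, mem[0x1f]=0x65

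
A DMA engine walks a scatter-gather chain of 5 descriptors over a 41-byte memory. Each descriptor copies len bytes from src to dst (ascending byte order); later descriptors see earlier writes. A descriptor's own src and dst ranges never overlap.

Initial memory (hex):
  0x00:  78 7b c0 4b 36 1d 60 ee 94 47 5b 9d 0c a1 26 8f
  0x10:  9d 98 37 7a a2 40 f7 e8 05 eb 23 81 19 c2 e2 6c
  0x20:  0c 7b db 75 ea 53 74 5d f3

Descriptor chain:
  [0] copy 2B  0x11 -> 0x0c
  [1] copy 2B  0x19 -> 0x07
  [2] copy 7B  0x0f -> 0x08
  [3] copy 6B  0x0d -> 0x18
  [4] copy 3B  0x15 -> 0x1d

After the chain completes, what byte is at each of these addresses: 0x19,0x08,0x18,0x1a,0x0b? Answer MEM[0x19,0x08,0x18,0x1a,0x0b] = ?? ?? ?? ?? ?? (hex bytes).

MEM[0x19,0x08,0x18,0x1a,0x0b] = 40 8f a2 8f 37

#0 dst[0x0c+2] := {0x98,0x37}
#1 dst[0x07+2] := {0xeb,0x23}
#2 dst[0x08+7] := {0x8f,0x9d,0x98,0x37,0x7a,0xa2,0x40}
#3 dst[0x18+6] := {0xa2,0x40,0x8f,0x9d,0x98,0x37}
#4 dst[0x1d+3] := {0x40,0xf7,0xe8}
query mem[0x19]=0x40, mem[0x08]=0x8f, mem[0x18]=0xa2, mem[0x1a]=0x8f, mem[0x0b]=0x37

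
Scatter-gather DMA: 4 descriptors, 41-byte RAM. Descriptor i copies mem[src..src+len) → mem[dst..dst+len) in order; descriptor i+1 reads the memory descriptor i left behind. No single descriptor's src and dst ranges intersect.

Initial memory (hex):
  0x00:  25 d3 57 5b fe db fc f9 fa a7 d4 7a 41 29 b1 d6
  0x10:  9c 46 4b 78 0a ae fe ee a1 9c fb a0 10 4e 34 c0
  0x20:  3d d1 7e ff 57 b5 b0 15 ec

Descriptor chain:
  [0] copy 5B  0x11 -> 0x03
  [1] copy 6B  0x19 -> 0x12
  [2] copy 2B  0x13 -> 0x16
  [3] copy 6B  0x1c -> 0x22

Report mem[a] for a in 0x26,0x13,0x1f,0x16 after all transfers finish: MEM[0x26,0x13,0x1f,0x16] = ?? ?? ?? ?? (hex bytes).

MEM[0x26,0x13,0x1f,0x16] = 3d fb c0 fb

#0 dst[0x03+5] := {0x46,0x4b,0x78,0x0a,0xae}
#1 dst[0x12+6] := {0x9c,0xfb,0xa0,0x10,0x4e,0x34}
#2 dst[0x16+2] := {0xfb,0xa0}
#3 dst[0x22+6] := {0x10,0x4e,0x34,0xc0,0x3d,0xd1}
query mem[0x26]=0x3d, mem[0x13]=0xfb, mem[0x1f]=0xc0, mem[0x16]=0xfb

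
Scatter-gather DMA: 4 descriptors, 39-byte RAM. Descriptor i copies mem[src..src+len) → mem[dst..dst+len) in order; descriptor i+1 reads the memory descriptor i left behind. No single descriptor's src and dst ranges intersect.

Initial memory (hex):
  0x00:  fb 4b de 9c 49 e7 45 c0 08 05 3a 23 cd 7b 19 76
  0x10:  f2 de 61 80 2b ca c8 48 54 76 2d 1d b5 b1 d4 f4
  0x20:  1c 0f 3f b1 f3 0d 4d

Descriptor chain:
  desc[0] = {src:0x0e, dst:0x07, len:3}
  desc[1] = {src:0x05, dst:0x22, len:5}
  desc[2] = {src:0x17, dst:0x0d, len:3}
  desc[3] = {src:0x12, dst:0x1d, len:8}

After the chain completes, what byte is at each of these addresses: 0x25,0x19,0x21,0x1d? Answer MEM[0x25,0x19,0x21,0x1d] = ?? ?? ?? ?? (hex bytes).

#0 dst[0x07+3] := {0x19,0x76,0xf2}
#1 dst[0x22+5] := {0xe7,0x45,0x19,0x76,0xf2}
#2 dst[0x0d+3] := {0x48,0x54,0x76}
#3 dst[0x1d+8] := {0x61,0x80,0x2b,0xca,0xc8,0x48,0x54,0x76}
query mem[0x25]=0x76, mem[0x19]=0x76, mem[0x21]=0xc8, mem[0x1d]=0x61

MEM[0x25,0x19,0x21,0x1d] = 76 76 c8 61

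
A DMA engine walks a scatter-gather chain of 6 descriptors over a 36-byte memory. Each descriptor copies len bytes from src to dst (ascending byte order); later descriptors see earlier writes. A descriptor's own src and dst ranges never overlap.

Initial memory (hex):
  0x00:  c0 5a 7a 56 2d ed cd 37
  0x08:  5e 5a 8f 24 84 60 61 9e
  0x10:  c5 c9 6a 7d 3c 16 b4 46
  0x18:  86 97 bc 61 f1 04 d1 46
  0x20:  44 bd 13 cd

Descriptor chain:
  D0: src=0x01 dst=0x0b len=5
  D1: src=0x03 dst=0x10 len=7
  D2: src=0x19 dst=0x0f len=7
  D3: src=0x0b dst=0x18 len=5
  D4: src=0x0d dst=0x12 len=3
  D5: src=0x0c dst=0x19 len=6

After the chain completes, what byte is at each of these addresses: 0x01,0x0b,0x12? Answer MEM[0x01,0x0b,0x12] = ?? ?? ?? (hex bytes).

MEM[0x01,0x0b,0x12] = 5a 5a 56

  after D0: wrote 5B at 0x0b = 5a7a562ded
  after D1: wrote 7B at 0x10 = 562dedcd375e5a
  after D2: wrote 7B at 0x0f = 97bc61f104d146
  after D3: wrote 5B at 0x18 = 5a7a562d97
  after D4: wrote 3B at 0x12 = 562d97
  after D5: wrote 6B at 0x19 = 7a562d97bc61
query mem[0x01]=0x5a, mem[0x0b]=0x5a, mem[0x12]=0x56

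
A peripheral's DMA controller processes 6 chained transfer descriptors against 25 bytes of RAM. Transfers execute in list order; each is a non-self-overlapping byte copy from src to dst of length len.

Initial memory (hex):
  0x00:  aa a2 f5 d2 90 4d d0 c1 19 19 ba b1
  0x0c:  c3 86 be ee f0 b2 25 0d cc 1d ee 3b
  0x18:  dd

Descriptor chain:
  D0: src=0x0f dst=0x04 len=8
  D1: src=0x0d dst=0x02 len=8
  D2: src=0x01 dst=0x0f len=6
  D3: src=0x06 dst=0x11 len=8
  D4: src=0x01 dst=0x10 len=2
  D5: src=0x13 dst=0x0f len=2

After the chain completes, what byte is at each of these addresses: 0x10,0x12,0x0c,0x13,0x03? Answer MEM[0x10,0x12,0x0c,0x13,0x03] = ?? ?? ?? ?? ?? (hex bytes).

  after D0: wrote 8B at 0x04 = eef0b2250dcc1dee
  after D1: wrote 8B at 0x02 = 86beeef0b2250dcc
  after D2: wrote 6B at 0x0f = a286beeef0b2
  after D3: wrote 8B at 0x11 = b2250dcc1deec386
  after D4: wrote 2B at 0x10 = a286
  after D5: wrote 2B at 0x0f = 0dcc
query mem[0x10]=0xcc, mem[0x12]=0x25, mem[0x0c]=0xc3, mem[0x13]=0x0d, mem[0x03]=0xbe

MEM[0x10,0x12,0x0c,0x13,0x03] = cc 25 c3 0d be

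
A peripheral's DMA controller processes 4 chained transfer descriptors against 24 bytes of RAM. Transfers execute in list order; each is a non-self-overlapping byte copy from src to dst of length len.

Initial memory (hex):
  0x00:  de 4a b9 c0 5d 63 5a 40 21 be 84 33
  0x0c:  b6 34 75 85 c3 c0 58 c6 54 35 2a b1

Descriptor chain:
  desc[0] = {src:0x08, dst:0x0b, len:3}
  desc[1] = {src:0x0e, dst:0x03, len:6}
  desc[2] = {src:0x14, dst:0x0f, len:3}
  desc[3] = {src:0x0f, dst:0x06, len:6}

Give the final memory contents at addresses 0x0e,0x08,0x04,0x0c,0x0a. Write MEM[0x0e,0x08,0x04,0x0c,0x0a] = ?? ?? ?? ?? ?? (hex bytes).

MEM[0x0e,0x08,0x04,0x0c,0x0a] = 75 2a 85 be c6

D0: mem[0x0b..0x0d] <- [21 be 84]
D1: mem[0x03..0x08] <- [75 85 c3 c0 58 c6]
D2: mem[0x0f..0x11] <- [54 35 2a]
D3: mem[0x06..0x0b] <- [54 35 2a 58 c6 54]
query mem[0x0e]=0x75, mem[0x08]=0x2a, mem[0x04]=0x85, mem[0x0c]=0xbe, mem[0x0a]=0xc6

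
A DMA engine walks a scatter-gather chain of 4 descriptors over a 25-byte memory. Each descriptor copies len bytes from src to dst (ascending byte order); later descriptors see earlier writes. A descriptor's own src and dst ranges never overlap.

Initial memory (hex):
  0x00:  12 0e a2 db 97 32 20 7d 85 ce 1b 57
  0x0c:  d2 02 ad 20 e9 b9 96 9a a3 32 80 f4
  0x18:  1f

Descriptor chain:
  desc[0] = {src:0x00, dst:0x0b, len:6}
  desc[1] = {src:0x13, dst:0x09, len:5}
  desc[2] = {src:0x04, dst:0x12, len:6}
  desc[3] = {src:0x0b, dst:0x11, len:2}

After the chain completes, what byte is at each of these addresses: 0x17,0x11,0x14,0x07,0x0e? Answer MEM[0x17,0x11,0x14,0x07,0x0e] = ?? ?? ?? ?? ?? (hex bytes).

#0 dst[0x0b+6] := {0x12,0x0e,0xa2,0xdb,0x97,0x32}
#1 dst[0x09+5] := {0x9a,0xa3,0x32,0x80,0xf4}
#2 dst[0x12+6] := {0x97,0x32,0x20,0x7d,0x85,0x9a}
#3 dst[0x11+2] := {0x32,0x80}
query mem[0x17]=0x9a, mem[0x11]=0x32, mem[0x14]=0x20, mem[0x07]=0x7d, mem[0x0e]=0xdb

MEM[0x17,0x11,0x14,0x07,0x0e] = 9a 32 20 7d db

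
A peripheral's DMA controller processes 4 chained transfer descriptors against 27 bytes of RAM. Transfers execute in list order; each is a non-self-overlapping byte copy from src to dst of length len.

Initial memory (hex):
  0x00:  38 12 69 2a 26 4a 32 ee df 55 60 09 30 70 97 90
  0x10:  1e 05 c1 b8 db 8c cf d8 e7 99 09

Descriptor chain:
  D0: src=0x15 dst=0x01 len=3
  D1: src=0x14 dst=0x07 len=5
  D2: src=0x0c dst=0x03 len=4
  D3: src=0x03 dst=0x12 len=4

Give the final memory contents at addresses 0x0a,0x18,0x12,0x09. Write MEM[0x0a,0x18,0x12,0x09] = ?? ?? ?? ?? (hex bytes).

MEM[0x0a,0x18,0x12,0x09] = d8 e7 30 cf

D0: mem[0x01..0x03] <- [8c cf d8]
D1: mem[0x07..0x0b] <- [db 8c cf d8 e7]
D2: mem[0x03..0x06] <- [30 70 97 90]
D3: mem[0x12..0x15] <- [30 70 97 90]
query mem[0x0a]=0xd8, mem[0x18]=0xe7, mem[0x12]=0x30, mem[0x09]=0xcf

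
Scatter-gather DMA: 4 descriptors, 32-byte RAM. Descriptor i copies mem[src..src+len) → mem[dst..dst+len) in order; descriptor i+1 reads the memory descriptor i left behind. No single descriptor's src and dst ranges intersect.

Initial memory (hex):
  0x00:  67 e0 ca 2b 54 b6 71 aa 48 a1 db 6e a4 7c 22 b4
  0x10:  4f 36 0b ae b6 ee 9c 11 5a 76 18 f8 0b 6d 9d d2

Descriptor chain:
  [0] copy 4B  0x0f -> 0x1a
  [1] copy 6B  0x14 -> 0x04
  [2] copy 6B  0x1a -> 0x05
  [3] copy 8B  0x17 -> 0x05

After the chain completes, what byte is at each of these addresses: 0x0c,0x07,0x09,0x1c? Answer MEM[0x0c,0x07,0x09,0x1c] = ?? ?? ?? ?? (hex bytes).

MEM[0x0c,0x07,0x09,0x1c] = 9d 76 4f 36

D0: mem[0x1a..0x1d] <- [b4 4f 36 0b]
D1: mem[0x04..0x09] <- [b6 ee 9c 11 5a 76]
D2: mem[0x05..0x0a] <- [b4 4f 36 0b 9d d2]
D3: mem[0x05..0x0c] <- [11 5a 76 b4 4f 36 0b 9d]
query mem[0x0c]=0x9d, mem[0x07]=0x76, mem[0x09]=0x4f, mem[0x1c]=0x36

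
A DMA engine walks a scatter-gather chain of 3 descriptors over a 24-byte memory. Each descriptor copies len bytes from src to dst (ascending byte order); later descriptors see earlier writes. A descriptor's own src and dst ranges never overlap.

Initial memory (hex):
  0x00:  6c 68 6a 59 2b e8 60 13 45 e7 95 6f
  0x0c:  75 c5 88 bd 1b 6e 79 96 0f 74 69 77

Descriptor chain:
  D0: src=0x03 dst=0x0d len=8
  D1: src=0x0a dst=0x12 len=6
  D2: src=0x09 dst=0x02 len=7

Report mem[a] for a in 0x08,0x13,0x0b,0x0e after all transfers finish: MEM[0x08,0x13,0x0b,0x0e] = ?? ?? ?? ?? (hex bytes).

  after D0: wrote 8B at 0x0d = 592be8601345e795
  after D1: wrote 6B at 0x12 = 956f75592be8
  after D2: wrote 7B at 0x02 = e7956f75592be8
query mem[0x08]=0xe8, mem[0x13]=0x6f, mem[0x0b]=0x6f, mem[0x0e]=0x2b

MEM[0x08,0x13,0x0b,0x0e] = e8 6f 6f 2b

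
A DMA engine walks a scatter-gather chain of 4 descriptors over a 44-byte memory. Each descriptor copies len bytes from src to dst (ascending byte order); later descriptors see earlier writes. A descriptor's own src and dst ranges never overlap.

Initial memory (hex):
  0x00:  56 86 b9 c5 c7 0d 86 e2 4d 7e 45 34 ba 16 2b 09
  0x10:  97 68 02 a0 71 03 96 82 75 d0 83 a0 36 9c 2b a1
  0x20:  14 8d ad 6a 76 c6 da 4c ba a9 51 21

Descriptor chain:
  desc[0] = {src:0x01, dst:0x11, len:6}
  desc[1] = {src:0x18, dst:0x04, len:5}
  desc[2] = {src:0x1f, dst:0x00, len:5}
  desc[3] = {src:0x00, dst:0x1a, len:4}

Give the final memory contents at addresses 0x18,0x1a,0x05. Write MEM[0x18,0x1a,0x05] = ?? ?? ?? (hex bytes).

D0: mem[0x11..0x16] <- [86 b9 c5 c7 0d 86]
D1: mem[0x04..0x08] <- [75 d0 83 a0 36]
D2: mem[0x00..0x04] <- [a1 14 8d ad 6a]
D3: mem[0x1a..0x1d] <- [a1 14 8d ad]
query mem[0x18]=0x75, mem[0x1a]=0xa1, mem[0x05]=0xd0

MEM[0x18,0x1a,0x05] = 75 a1 d0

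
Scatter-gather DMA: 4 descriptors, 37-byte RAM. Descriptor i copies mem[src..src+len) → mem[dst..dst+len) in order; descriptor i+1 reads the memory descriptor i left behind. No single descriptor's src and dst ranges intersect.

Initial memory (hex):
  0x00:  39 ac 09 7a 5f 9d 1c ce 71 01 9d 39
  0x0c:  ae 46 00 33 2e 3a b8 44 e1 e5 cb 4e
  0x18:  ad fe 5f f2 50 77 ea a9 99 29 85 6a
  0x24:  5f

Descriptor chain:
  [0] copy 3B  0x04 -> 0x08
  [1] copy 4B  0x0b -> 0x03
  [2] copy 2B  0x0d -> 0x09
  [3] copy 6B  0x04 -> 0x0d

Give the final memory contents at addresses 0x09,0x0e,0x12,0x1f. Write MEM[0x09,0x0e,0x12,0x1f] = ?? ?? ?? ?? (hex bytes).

[0] 0x04->0x08 len=3 : 5f 9d 1c
[1] 0x0b->0x03 len=4 : 39 ae 46 00
[2] 0x0d->0x09 len=2 : 46 00
[3] 0x04->0x0d len=6 : ae 46 00 ce 5f 46
query mem[0x09]=0x46, mem[0x0e]=0x46, mem[0x12]=0x46, mem[0x1f]=0xa9

MEM[0x09,0x0e,0x12,0x1f] = 46 46 46 a9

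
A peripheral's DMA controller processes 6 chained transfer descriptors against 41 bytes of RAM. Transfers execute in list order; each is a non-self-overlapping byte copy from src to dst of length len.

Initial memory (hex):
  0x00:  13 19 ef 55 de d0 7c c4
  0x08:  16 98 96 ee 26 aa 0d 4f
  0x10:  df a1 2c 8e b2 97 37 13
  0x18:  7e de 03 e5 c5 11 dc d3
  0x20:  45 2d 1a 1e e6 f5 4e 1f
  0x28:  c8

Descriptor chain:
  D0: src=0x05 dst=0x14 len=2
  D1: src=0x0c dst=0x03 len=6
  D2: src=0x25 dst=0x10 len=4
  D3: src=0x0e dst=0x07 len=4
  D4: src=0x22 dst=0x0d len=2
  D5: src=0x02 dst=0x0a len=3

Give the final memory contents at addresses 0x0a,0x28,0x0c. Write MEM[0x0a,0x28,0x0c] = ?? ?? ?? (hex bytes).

MEM[0x0a,0x28,0x0c] = ef c8 aa

  after D0: wrote 2B at 0x14 = d07c
  after D1: wrote 6B at 0x03 = 26aa0d4fdfa1
  after D2: wrote 4B at 0x10 = f54e1fc8
  after D3: wrote 4B at 0x07 = 0d4ff54e
  after D4: wrote 2B at 0x0d = 1a1e
  after D5: wrote 3B at 0x0a = ef26aa
query mem[0x0a]=0xef, mem[0x28]=0xc8, mem[0x0c]=0xaa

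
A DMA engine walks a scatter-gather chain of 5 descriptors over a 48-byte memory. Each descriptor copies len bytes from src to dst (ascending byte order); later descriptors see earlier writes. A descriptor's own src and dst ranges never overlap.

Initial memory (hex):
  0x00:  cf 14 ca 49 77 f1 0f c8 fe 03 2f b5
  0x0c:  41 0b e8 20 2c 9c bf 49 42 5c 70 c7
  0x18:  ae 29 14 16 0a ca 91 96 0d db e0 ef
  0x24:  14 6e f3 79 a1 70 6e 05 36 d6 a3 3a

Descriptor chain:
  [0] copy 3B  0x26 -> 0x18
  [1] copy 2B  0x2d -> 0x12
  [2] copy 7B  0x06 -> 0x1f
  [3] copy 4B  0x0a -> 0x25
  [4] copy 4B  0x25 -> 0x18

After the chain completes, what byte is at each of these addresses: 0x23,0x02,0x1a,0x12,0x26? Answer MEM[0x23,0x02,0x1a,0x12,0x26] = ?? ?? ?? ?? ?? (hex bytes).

D0: mem[0x18..0x1a] <- [f3 79 a1]
D1: mem[0x12..0x13] <- [d6 a3]
D2: mem[0x1f..0x25] <- [0f c8 fe 03 2f b5 41]
D3: mem[0x25..0x28] <- [2f b5 41 0b]
D4: mem[0x18..0x1b] <- [2f b5 41 0b]
query mem[0x23]=0x2f, mem[0x02]=0xca, mem[0x1a]=0x41, mem[0x12]=0xd6, mem[0x26]=0xb5

MEM[0x23,0x02,0x1a,0x12,0x26] = 2f ca 41 d6 b5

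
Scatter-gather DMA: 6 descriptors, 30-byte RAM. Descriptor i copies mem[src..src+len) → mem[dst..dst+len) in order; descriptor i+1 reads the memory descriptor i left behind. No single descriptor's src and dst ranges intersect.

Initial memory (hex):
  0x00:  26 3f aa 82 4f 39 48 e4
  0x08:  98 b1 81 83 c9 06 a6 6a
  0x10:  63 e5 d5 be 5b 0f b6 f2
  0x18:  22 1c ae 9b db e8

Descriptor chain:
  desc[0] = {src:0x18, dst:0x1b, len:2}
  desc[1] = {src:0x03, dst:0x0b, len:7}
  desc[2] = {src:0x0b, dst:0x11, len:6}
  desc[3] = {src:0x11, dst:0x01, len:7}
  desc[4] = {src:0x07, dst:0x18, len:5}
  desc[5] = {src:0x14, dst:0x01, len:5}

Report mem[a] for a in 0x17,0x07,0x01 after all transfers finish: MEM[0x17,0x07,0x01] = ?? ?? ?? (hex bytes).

  after D0: wrote 2B at 0x1b = 221c
  after D1: wrote 7B at 0x0b = 824f3948e498b1
  after D2: wrote 6B at 0x11 = 824f3948e498
  after D3: wrote 7B at 0x01 = 824f3948e498f2
  after D4: wrote 5B at 0x18 = f298b18182
  after D5: wrote 5B at 0x01 = 48e498f2f2
query mem[0x17]=0xf2, mem[0x07]=0xf2, mem[0x01]=0x48

MEM[0x17,0x07,0x01] = f2 f2 48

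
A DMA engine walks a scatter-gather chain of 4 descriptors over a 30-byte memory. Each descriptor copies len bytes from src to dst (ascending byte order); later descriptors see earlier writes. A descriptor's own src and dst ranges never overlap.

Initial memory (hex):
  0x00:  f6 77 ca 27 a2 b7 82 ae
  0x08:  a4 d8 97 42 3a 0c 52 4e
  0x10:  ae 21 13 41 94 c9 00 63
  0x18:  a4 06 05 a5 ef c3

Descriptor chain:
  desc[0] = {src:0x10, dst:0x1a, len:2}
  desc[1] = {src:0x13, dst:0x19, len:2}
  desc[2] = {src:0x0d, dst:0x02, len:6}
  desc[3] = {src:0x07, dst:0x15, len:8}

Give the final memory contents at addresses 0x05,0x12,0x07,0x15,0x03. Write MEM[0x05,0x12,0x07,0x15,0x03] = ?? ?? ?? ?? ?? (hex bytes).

D0: mem[0x1a..0x1b] <- [ae 21]
D1: mem[0x19..0x1a] <- [41 94]
D2: mem[0x02..0x07] <- [0c 52 4e ae 21 13]
D3: mem[0x15..0x1c] <- [13 a4 d8 97 42 3a 0c 52]
query mem[0x05]=0xae, mem[0x12]=0x13, mem[0x07]=0x13, mem[0x15]=0x13, mem[0x03]=0x52

MEM[0x05,0x12,0x07,0x15,0x03] = ae 13 13 13 52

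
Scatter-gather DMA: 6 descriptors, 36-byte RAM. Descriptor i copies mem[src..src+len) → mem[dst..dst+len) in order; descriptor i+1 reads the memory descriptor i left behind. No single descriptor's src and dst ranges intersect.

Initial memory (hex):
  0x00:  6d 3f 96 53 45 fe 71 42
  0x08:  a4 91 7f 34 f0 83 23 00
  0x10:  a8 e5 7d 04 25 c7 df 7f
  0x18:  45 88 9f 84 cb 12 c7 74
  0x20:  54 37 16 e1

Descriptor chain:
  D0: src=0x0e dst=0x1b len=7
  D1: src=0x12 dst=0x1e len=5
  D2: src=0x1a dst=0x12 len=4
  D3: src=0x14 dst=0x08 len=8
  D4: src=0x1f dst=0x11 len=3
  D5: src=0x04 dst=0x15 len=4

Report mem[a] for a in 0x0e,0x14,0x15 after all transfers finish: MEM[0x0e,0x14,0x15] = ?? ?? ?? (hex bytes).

#0 dst[0x1b+7] := {0x23,0x00,0xa8,0xe5,0x7d,0x04,0x25}
#1 dst[0x1e+5] := {0x7d,0x04,0x25,0xc7,0xdf}
#2 dst[0x12+4] := {0x9f,0x23,0x00,0xa8}
#3 dst[0x08+8] := {0x00,0xa8,0xdf,0x7f,0x45,0x88,0x9f,0x23}
#4 dst[0x11+3] := {0x04,0x25,0xc7}
#5 dst[0x15+4] := {0x45,0xfe,0x71,0x42}
query mem[0x0e]=0x9f, mem[0x14]=0x00, mem[0x15]=0x45

MEM[0x0e,0x14,0x15] = 9f 00 45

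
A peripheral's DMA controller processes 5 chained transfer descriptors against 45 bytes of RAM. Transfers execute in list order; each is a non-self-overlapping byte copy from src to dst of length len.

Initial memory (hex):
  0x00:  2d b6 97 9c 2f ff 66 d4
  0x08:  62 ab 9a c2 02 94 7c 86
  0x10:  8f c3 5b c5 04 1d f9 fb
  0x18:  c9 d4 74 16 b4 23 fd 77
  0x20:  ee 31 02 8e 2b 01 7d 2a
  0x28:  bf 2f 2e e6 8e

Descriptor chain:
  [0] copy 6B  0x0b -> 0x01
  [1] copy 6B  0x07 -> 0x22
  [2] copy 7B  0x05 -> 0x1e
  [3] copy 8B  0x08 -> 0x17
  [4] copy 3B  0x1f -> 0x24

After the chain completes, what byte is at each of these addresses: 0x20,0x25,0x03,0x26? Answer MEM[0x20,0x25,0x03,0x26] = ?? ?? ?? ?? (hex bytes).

MEM[0x20,0x25,0x03,0x26] = d4 d4 94 62

#0 dst[0x01+6] := {0xc2,0x02,0x94,0x7c,0x86,0x8f}
#1 dst[0x22+6] := {0xd4,0x62,0xab,0x9a,0xc2,0x02}
#2 dst[0x1e+7] := {0x86,0x8f,0xd4,0x62,0xab,0x9a,0xc2}
#3 dst[0x17+8] := {0x62,0xab,0x9a,0xc2,0x02,0x94,0x7c,0x86}
#4 dst[0x24+3] := {0x8f,0xd4,0x62}
query mem[0x20]=0xd4, mem[0x25]=0xd4, mem[0x03]=0x94, mem[0x26]=0x62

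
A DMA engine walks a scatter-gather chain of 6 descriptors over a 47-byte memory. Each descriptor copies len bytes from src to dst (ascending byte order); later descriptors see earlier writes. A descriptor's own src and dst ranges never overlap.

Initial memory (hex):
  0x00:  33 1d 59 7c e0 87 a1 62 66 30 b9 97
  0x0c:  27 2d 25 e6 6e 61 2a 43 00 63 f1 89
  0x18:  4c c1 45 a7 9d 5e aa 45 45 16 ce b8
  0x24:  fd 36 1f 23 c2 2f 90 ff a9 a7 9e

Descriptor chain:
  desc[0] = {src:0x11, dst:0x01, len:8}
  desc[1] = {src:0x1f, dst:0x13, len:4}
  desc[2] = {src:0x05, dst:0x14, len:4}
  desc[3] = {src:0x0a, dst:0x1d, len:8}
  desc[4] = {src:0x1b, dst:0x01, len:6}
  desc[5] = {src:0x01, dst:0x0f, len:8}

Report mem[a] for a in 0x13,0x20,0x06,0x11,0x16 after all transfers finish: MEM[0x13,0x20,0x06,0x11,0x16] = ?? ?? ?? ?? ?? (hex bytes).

#0 dst[0x01+8] := {0x61,0x2a,0x43,0x00,0x63,0xf1,0x89,0x4c}
#1 dst[0x13+4] := {0x45,0x45,0x16,0xce}
#2 dst[0x14+4] := {0x63,0xf1,0x89,0x4c}
#3 dst[0x1d+8] := {0xb9,0x97,0x27,0x2d,0x25,0xe6,0x6e,0x61}
#4 dst[0x01+6] := {0xa7,0x9d,0xb9,0x97,0x27,0x2d}
#5 dst[0x0f+8] := {0xa7,0x9d,0xb9,0x97,0x27,0x2d,0x89,0x4c}
query mem[0x13]=0x27, mem[0x20]=0x2d, mem[0x06]=0x2d, mem[0x11]=0xb9, mem[0x16]=0x4c

MEM[0x13,0x20,0x06,0x11,0x16] = 27 2d 2d b9 4c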